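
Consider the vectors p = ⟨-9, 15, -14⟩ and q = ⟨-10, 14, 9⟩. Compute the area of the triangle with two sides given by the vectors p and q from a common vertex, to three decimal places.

199.360

i: 15·9 - (-14)·14 = 135 - (-196) = 331
j: (-14)·(-10) - (-9)·9 = 140 - (-81) = 221
k: (-9)·14 - 15·(-10) = -126 - (-150) = 24
p × q = (331, 221, 24)
|p × q| = √(331² + 221² + 24²) = √158978 ≈ 398.7205
area = ½ · 398.7205 ≈ 199.360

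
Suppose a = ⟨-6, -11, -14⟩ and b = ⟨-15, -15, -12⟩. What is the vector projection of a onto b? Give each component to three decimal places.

a · b = (-6)·(-15) + (-11)·(-15) + (-14)·(-12) = 90 + 165 + 168 = 423
|b|² = 225 + 225 + 144 = 594
proj_b a = (423/594) · (-15, -15, -12) ≈ (-10.682, -10.682, -8.545)

(-10.682, -10.682, -8.545)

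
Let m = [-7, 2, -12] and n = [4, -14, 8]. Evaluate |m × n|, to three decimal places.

176.828

i: 2·8 - (-12)·(-14) = 16 - 168 = -152
j: (-12)·4 - (-7)·8 = -48 - (-56) = 8
k: (-7)·(-14) - 2·4 = 98 - 8 = 90
m × n = (-152, 8, 90)
|m × n| = √((-152)² + 8² + 90²) = √31268 ≈ 176.8276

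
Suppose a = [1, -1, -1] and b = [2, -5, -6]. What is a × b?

i: (-1)·(-6) - (-1)·(-5) = 6 - 5 = 1
j: (-1)·2 - 1·(-6) = -2 - (-6) = 4
k: 1·(-5) - (-1)·2 = -5 - (-2) = -3
a × b = (1, 4, -3)

(1, 4, -3)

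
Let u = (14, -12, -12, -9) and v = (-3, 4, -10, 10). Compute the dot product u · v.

u · v = 14·(-3) + (-12)·4 + (-12)·(-10) + (-9)·10 = -42 - 48 + 120 - 90 = -60

-60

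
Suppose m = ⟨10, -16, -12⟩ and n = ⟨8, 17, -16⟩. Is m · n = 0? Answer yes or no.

m · n = 10·8 + (-16)·17 + (-12)·(-16) = 80 - 272 + 192 = 0
Zero, so the vectors are orthogonal.

yes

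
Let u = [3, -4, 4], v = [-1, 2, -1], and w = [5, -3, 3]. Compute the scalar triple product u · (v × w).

v × w:
i: 2·3 - (-1)·(-3) = 6 - 3 = 3
j: (-1)·5 - (-1)·3 = -5 - (-3) = -2
k: (-1)·(-3) - 2·5 = 3 - 10 = -7
v × w = (3, -2, -7)
u · (v × w) = 3·3 + (-4)·(-2) + 4·(-7) = 9 + 8 - 28 = -11

-11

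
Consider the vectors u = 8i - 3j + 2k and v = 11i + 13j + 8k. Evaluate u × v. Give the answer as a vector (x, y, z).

(-50, -42, 137)

i: (-3)·8 - 2·13 = -24 - 26 = -50
j: 2·11 - 8·8 = 22 - 64 = -42
k: 8·13 - (-3)·11 = 104 - (-33) = 137
u × v = (-50, -42, 137)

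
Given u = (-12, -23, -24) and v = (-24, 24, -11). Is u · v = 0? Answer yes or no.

u · v = (-12)·(-24) + (-23)·24 + (-24)·(-11) = 288 - 552 + 264 = 0
Zero, so the vectors are orthogonal.

yes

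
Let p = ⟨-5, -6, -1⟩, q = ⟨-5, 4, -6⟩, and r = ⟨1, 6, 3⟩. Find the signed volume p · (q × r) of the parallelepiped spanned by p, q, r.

-260

q × r:
i: 4·3 - (-6)·6 = 12 - (-36) = 48
j: (-6)·1 - (-5)·3 = -6 - (-15) = 9
k: (-5)·6 - 4·1 = -30 - 4 = -34
q × r = (48, 9, -34)
p · (q × r) = (-5)·48 + (-6)·9 + (-1)·(-34) = -240 - 54 + 34 = -260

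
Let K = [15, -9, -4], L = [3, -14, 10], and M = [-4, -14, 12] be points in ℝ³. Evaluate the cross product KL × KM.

KL = (-12, -5, 14)
KM = (-19, -5, 16)
i: (-5)·16 - 14·(-5) = -80 - (-70) = -10
j: 14·(-19) - (-12)·16 = -266 - (-192) = -74
k: (-12)·(-5) - (-5)·(-19) = 60 - 95 = -35
KL × KM = (-10, -74, -35)

(-10, -74, -35)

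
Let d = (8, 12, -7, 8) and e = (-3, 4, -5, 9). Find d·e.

131

d · e = 8·(-3) + 12·4 + (-7)·(-5) + 8·9 = -24 + 48 + 35 + 72 = 131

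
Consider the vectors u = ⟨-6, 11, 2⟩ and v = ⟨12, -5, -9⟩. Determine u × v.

i: 11·(-9) - 2·(-5) = -99 - (-10) = -89
j: 2·12 - (-6)·(-9) = 24 - 54 = -30
k: (-6)·(-5) - 11·12 = 30 - 132 = -102
u × v = (-89, -30, -102)

(-89, -30, -102)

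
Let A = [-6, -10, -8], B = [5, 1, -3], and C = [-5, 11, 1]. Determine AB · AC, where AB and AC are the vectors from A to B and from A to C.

AB = B − A = (11, 11, 5)
AC = C − A = (1, 21, 9)
AB · AC = 11·1 + 11·21 + 5·9 = 11 + 231 + 45 = 287

287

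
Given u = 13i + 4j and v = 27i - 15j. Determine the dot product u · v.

u · v = 13·27 + 4·(-15) = 351 - 60 = 291

291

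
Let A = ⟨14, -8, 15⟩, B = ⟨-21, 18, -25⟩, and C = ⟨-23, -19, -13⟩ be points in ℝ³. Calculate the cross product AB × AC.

AB = (-35, 26, -40)
AC = (-37, -11, -28)
i: 26·(-28) - (-40)·(-11) = -728 - 440 = -1168
j: (-40)·(-37) - (-35)·(-28) = 1480 - 980 = 500
k: (-35)·(-11) - 26·(-37) = 385 - (-962) = 1347
AB × AC = (-1168, 500, 1347)

(-1168, 500, 1347)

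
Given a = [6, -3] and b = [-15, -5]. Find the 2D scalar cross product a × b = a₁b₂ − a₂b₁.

6·(-5) - (-3)·(-15) = -30 - 45 = -75

-75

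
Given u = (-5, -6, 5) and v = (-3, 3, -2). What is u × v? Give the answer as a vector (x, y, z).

i: (-6)·(-2) - 5·3 = 12 - 15 = -3
j: 5·(-3) - (-5)·(-2) = -15 - 10 = -25
k: (-5)·3 - (-6)·(-3) = -15 - 18 = -33
u × v = (-3, -25, -33)

(-3, -25, -33)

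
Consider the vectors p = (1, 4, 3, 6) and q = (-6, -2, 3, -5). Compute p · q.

p · q = 1·(-6) + 4·(-2) + 3·3 + 6·(-5) = -6 - 8 + 9 - 30 = -35

-35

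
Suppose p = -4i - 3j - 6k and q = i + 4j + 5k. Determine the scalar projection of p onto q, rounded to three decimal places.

p · q = (-4)·1 + (-3)·4 + (-6)·5 = -4 - 12 - 30 = -46
|q| = √(1 + 16 + 25) = √42 ≈ 6.4807
comp_q p = -46 / √42 ≈ -7.098

-7.098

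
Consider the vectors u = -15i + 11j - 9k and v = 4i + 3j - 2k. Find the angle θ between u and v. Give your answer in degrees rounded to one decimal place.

94.6

u · v = (-15)·4 + 11·3 + (-9)·(-2) = -60 + 33 + 18 = -9
|u|² = 225 + 121 + 81 = 427,  |u| = √427 ≈ 20.663978
|v|² = 16 + 9 + 4 = 29,  |v| = √29 ≈ 5.385165
cos θ = -9 / (20.663978 · 5.385165) ≈ -0.08088
θ = arccos(-0.08088) ≈ 94.6°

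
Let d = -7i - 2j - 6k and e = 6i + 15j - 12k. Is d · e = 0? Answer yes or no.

d · e = (-7)·6 + (-2)·15 + (-6)·(-12) = -42 - 30 + 72 = 0
Zero, so the vectors are orthogonal.

yes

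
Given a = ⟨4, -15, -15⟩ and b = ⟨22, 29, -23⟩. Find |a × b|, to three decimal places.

i: (-15)·(-23) - (-15)·29 = 345 - (-435) = 780
j: (-15)·22 - 4·(-23) = -330 - (-92) = -238
k: 4·29 - (-15)·22 = 116 - (-330) = 446
a × b = (780, -238, 446)
|a × b| = √(780² + (-238)² + 446²) = √863960 ≈ 929.4945

929.494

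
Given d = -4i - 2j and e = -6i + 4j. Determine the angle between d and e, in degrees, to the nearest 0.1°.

60.3

d · e = (-4)·(-6) + (-2)·4 = 24 - 8 = 16
|d|² = 16 + 4 = 20,  |d| = √20 ≈ 4.472136
|e|² = 36 + 16 = 52,  |e| = √52 ≈ 7.211103
cos θ = 16 / (4.472136 · 7.211103) ≈ 0.49614
θ = arccos(0.49614) ≈ 60.3°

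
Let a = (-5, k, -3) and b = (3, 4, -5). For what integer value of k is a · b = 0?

a · b = (-5)·3 + k·4 + (-3)·(-5) = 0 + 4k
Set equal to 0: 4k = 0, so k = 0.

0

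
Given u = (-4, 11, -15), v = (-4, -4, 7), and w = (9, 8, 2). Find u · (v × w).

v × w:
i: (-4)·2 - 7·8 = -8 - 56 = -64
j: 7·9 - (-4)·2 = 63 - (-8) = 71
k: (-4)·8 - (-4)·9 = -32 - (-36) = 4
v × w = (-64, 71, 4)
u · (v × w) = (-4)·(-64) + 11·71 + (-15)·4 = 256 + 781 - 60 = 977

977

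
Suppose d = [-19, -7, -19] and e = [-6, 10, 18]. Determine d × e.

i: (-7)·18 - (-19)·10 = -126 - (-190) = 64
j: (-19)·(-6) - (-19)·18 = 114 - (-342) = 456
k: (-19)·10 - (-7)·(-6) = -190 - 42 = -232
d × e = (64, 456, -232)

(64, 456, -232)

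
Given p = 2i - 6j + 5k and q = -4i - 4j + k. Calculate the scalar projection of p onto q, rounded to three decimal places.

3.656

p · q = 2·(-4) + (-6)·(-4) + 5·1 = -8 + 24 + 5 = 21
|q| = √(16 + 16 + 1) = √33 ≈ 5.7446
comp_q p = 21 / √33 ≈ 3.656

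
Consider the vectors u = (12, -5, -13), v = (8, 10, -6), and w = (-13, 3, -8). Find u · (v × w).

-3456

v × w:
i: 10·(-8) - (-6)·3 = -80 - (-18) = -62
j: (-6)·(-13) - 8·(-8) = 78 - (-64) = 142
k: 8·3 - 10·(-13) = 24 - (-130) = 154
v × w = (-62, 142, 154)
u · (v × w) = 12·(-62) + (-5)·142 + (-13)·154 = -744 - 710 - 2002 = -3456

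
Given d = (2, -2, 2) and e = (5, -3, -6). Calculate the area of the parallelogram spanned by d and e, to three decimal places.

28.705

i: (-2)·(-6) - 2·(-3) = 12 - (-6) = 18
j: 2·5 - 2·(-6) = 10 - (-12) = 22
k: 2·(-3) - (-2)·5 = -6 - (-10) = 4
d × e = (18, 22, 4)
|d × e| = √(18² + 22² + 4²) = √824 ≈ 28.7054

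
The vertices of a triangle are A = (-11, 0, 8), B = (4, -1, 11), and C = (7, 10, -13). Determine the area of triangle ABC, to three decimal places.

AB = (15, -1, 3),  AC = (18, 10, -21)
i: (-1)·(-21) - 3·10 = 21 - 30 = -9
j: 3·18 - 15·(-21) = 54 - (-315) = 369
k: 15·10 - (-1)·18 = 150 - (-18) = 168
AB × AC = (-9, 369, 168)
|AB × AC| = √164466 ≈ 405.5441
area = ½ · 405.5441 ≈ 202.772

202.772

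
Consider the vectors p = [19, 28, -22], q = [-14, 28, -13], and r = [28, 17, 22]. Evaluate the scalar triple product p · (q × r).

q × r:
i: 28·22 - (-13)·17 = 616 - (-221) = 837
j: (-13)·28 - (-14)·22 = -364 - (-308) = -56
k: (-14)·17 - 28·28 = -238 - 784 = -1022
q × r = (837, -56, -1022)
p · (q × r) = 19·837 + 28·(-56) + (-22)·(-1022) = 15903 - 1568 + 22484 = 36819

36819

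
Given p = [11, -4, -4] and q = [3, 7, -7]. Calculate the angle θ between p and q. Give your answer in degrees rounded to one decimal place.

p · q = 11·3 + (-4)·7 + (-4)·(-7) = 33 - 28 + 28 = 33
|p|² = 121 + 16 + 16 = 153,  |p| = √153 ≈ 12.369317
|q|² = 9 + 49 + 49 = 107,  |q| = √107 ≈ 10.344080
cos θ = 33 / (12.369317 · 10.344080) ≈ 0.25791
θ = arccos(0.25791) ≈ 75.1°

75.1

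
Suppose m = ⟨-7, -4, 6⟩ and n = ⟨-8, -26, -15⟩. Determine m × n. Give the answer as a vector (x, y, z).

(216, -153, 150)

i: (-4)·(-15) - 6·(-26) = 60 - (-156) = 216
j: 6·(-8) - (-7)·(-15) = -48 - 105 = -153
k: (-7)·(-26) - (-4)·(-8) = 182 - 32 = 150
m × n = (216, -153, 150)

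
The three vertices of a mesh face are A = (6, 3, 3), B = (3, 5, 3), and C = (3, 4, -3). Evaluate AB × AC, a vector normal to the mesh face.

AB = (-3, 2, 0)
AC = (-3, 1, -6)
i: 2·(-6) - 0·1 = -12 - 0 = -12
j: 0·(-3) - (-3)·(-6) = 0 - 18 = -18
k: (-3)·1 - 2·(-3) = -3 - (-6) = 3
AB × AC = (-12, -18, 3)

(-12, -18, 3)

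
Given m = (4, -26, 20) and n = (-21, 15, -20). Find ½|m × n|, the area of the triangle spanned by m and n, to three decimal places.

316.305

i: (-26)·(-20) - 20·15 = 520 - 300 = 220
j: 20·(-21) - 4·(-20) = -420 - (-80) = -340
k: 4·15 - (-26)·(-21) = 60 - 546 = -486
m × n = (220, -340, -486)
|m × n| = √(220² + (-340)² + (-486)²) = √400196 ≈ 632.6105
area = ½ · 632.6105 ≈ 316.305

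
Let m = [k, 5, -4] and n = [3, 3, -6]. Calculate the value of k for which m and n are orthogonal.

m · n = k·3 + 5·3 + (-4)·(-6) = 39 + 3k
Set equal to 0: 3k = -39, so k = -13.

-13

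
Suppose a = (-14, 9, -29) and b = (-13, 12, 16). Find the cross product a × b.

i: 9·16 - (-29)·12 = 144 - (-348) = 492
j: (-29)·(-13) - (-14)·16 = 377 - (-224) = 601
k: (-14)·12 - 9·(-13) = -168 - (-117) = -51
a × b = (492, 601, -51)

(492, 601, -51)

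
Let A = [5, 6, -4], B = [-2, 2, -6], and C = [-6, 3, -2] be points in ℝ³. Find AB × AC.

AB = (-7, -4, -2)
AC = (-11, -3, 2)
i: (-4)·2 - (-2)·(-3) = -8 - 6 = -14
j: (-2)·(-11) - (-7)·2 = 22 - (-14) = 36
k: (-7)·(-3) - (-4)·(-11) = 21 - 44 = -23
AB × AC = (-14, 36, -23)

(-14, 36, -23)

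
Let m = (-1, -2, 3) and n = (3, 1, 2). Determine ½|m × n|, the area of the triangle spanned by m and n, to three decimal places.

i: (-2)·2 - 3·1 = -4 - 3 = -7
j: 3·3 - (-1)·2 = 9 - (-2) = 11
k: (-1)·1 - (-2)·3 = -1 - (-6) = 5
m × n = (-7, 11, 5)
|m × n| = √((-7)² + 11² + 5²) = √195 ≈ 13.9642
area = ½ · 13.9642 ≈ 6.982

6.982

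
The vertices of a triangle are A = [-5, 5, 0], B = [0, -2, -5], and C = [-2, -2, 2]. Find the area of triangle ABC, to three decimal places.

28.381

AB = (5, -7, -5),  AC = (3, -7, 2)
i: (-7)·2 - (-5)·(-7) = -14 - 35 = -49
j: (-5)·3 - 5·2 = -15 - 10 = -25
k: 5·(-7) - (-7)·3 = -35 - (-21) = -14
AB × AC = (-49, -25, -14)
|AB × AC| = √3222 ≈ 56.7627
area = ½ · 56.7627 ≈ 28.381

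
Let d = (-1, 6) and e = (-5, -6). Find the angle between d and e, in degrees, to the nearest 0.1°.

130.7

d · e = (-1)·(-5) + 6·(-6) = 5 - 36 = -31
|d|² = 1 + 36 = 37,  |d| = √37 ≈ 6.082763
|e|² = 25 + 36 = 61,  |e| = √61 ≈ 7.810250
cos θ = -31 / (6.082763 · 7.810250) ≈ -0.65252
θ = arccos(-0.65252) ≈ 130.7°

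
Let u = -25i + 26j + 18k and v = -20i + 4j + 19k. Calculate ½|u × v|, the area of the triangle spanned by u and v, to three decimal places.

303.195

i: 26·19 - 18·4 = 494 - 72 = 422
j: 18·(-20) - (-25)·19 = -360 - (-475) = 115
k: (-25)·4 - 26·(-20) = -100 - (-520) = 420
u × v = (422, 115, 420)
|u × v| = √(422² + 115² + 420²) = √367709 ≈ 606.3901
area = ½ · 606.3901 ≈ 303.195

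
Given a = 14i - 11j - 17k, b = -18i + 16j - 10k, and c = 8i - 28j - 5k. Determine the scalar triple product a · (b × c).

-9562

b × c:
i: 16·(-5) - (-10)·(-28) = -80 - 280 = -360
j: (-10)·8 - (-18)·(-5) = -80 - 90 = -170
k: (-18)·(-28) - 16·8 = 504 - 128 = 376
b × c = (-360, -170, 376)
a · (b × c) = 14·(-360) + (-11)·(-170) + (-17)·376 = -5040 + 1870 - 6392 = -9562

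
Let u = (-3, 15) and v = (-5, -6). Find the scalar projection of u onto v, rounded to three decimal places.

-9.603

u · v = (-3)·(-5) + 15·(-6) = 15 - 90 = -75
|v| = √(25 + 36) = √61 ≈ 7.8102
comp_v u = -75 / √61 ≈ -9.603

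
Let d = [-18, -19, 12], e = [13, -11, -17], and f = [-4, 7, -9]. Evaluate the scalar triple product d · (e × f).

-6875

e × f:
i: (-11)·(-9) - (-17)·7 = 99 - (-119) = 218
j: (-17)·(-4) - 13·(-9) = 68 - (-117) = 185
k: 13·7 - (-11)·(-4) = 91 - 44 = 47
e × f = (218, 185, 47)
d · (e × f) = (-18)·218 + (-19)·185 + 12·47 = -3924 - 3515 + 564 = -6875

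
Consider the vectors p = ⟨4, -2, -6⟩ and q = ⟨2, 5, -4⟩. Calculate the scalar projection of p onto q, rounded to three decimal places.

p · q = 4·2 + (-2)·5 + (-6)·(-4) = 8 - 10 + 24 = 22
|q| = √(4 + 25 + 16) = √45 ≈ 6.7082
comp_q p = 22 / √45 ≈ 3.280

3.280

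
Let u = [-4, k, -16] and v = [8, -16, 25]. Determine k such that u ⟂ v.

-27

u · v = (-4)·8 + k·(-16) + (-16)·25 = -432 - 16k
Set equal to 0: -16k = 432, so k = -27.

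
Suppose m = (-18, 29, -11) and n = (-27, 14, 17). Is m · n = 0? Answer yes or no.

no

m · n = (-18)·(-27) + 29·14 + (-11)·17 = 486 + 406 - 187 = 705
Nonzero, so the vectors are not orthogonal.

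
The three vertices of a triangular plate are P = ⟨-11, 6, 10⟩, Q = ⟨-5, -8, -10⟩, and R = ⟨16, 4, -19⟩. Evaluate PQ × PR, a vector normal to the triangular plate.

PQ = (6, -14, -20)
PR = (27, -2, -29)
i: (-14)·(-29) - (-20)·(-2) = 406 - 40 = 366
j: (-20)·27 - 6·(-29) = -540 - (-174) = -366
k: 6·(-2) - (-14)·27 = -12 - (-378) = 366
PQ × PR = (366, -366, 366)

(366, -366, 366)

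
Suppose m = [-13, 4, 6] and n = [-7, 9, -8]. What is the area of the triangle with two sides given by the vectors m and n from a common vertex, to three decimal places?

95.699

i: 4·(-8) - 6·9 = -32 - 54 = -86
j: 6·(-7) - (-13)·(-8) = -42 - 104 = -146
k: (-13)·9 - 4·(-7) = -117 - (-28) = -89
m × n = (-86, -146, -89)
|m × n| = √((-86)² + (-146)² + (-89)²) = √36633 ≈ 191.3975
area = ½ · 191.3975 ≈ 95.699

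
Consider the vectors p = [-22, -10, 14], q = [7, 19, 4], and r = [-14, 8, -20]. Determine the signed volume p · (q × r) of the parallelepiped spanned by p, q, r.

q × r:
i: 19·(-20) - 4·8 = -380 - 32 = -412
j: 4·(-14) - 7·(-20) = -56 - (-140) = 84
k: 7·8 - 19·(-14) = 56 - (-266) = 322
q × r = (-412, 84, 322)
p · (q × r) = (-22)·(-412) + (-10)·84 + 14·322 = 9064 - 840 + 4508 = 12732

12732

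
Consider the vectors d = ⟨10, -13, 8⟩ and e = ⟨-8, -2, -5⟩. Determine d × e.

i: (-13)·(-5) - 8·(-2) = 65 - (-16) = 81
j: 8·(-8) - 10·(-5) = -64 - (-50) = -14
k: 10·(-2) - (-13)·(-8) = -20 - 104 = -124
d × e = (81, -14, -124)

(81, -14, -124)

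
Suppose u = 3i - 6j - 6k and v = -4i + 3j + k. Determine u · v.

u · v = 3·(-4) + (-6)·3 + (-6)·1 = -12 - 18 - 6 = -36

-36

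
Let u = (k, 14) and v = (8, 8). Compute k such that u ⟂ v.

-14

u · v = k·8 + 14·8 = 112 + 8k
Set equal to 0: 8k = -112, so k = -14.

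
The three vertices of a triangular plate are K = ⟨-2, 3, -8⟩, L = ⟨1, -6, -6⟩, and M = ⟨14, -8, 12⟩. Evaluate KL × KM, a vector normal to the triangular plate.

KL = (3, -9, 2)
KM = (16, -11, 20)
i: (-9)·20 - 2·(-11) = -180 - (-22) = -158
j: 2·16 - 3·20 = 32 - 60 = -28
k: 3·(-11) - (-9)·16 = -33 - (-144) = 111
KL × KM = (-158, -28, 111)

(-158, -28, 111)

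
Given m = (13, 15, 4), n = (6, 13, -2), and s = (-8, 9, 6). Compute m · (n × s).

1580

n × s:
i: 13·6 - (-2)·9 = 78 - (-18) = 96
j: (-2)·(-8) - 6·6 = 16 - 36 = -20
k: 6·9 - 13·(-8) = 54 - (-104) = 158
n × s = (96, -20, 158)
m · (n × s) = 13·96 + 15·(-20) + 4·158 = 1248 - 300 + 632 = 1580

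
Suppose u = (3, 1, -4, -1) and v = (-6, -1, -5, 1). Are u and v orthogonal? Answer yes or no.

u · v = 3·(-6) + 1·(-1) + (-4)·(-5) + (-1)·1 = -18 - 1 + 20 - 1 = 0
Zero, so the vectors are orthogonal.

yes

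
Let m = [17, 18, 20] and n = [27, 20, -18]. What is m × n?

(-724, 846, -146)

i: 18·(-18) - 20·20 = -324 - 400 = -724
j: 20·27 - 17·(-18) = 540 - (-306) = 846
k: 17·20 - 18·27 = 340 - 486 = -146
m × n = (-724, 846, -146)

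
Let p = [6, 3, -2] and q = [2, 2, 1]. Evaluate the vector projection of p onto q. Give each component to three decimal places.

(3.556, 3.556, 1.778)

p · q = 6·2 + 3·2 + (-2)·1 = 12 + 6 - 2 = 16
|q|² = 4 + 4 + 1 = 9
proj_q p = (16/9) · (2, 2, 1) ≈ (3.556, 3.556, 1.778)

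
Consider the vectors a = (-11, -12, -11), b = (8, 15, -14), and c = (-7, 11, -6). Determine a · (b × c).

b × c:
i: 15·(-6) - (-14)·11 = -90 - (-154) = 64
j: (-14)·(-7) - 8·(-6) = 98 - (-48) = 146
k: 8·11 - 15·(-7) = 88 - (-105) = 193
b × c = (64, 146, 193)
a · (b × c) = (-11)·64 + (-12)·146 + (-11)·193 = -704 - 1752 - 2123 = -4579

-4579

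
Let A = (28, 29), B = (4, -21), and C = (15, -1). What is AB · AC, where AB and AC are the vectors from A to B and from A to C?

AB = B − A = (-24, -50)
AC = C − A = (-13, -30)
AB · AC = (-24)·(-13) + (-50)·(-30) = 312 + 1500 = 1812

1812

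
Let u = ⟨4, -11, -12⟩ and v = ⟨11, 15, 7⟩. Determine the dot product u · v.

u · v = 4·11 + (-11)·15 + (-12)·7 = 44 - 165 - 84 = -205

-205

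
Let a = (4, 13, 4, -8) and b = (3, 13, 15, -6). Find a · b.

289

a · b = 4·3 + 13·13 + 4·15 + (-8)·(-6) = 12 + 169 + 60 + 48 = 289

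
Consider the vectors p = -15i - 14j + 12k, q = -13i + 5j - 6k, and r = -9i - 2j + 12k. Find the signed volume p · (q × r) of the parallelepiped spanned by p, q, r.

q × r:
i: 5·12 - (-6)·(-2) = 60 - 12 = 48
j: (-6)·(-9) - (-13)·12 = 54 - (-156) = 210
k: (-13)·(-2) - 5·(-9) = 26 - (-45) = 71
q × r = (48, 210, 71)
p · (q × r) = (-15)·48 + (-14)·210 + 12·71 = -720 - 2940 + 852 = -2808

-2808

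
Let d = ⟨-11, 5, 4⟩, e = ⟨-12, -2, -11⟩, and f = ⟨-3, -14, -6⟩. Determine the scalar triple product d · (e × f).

2015

e × f:
i: (-2)·(-6) - (-11)·(-14) = 12 - 154 = -142
j: (-11)·(-3) - (-12)·(-6) = 33 - 72 = -39
k: (-12)·(-14) - (-2)·(-3) = 168 - 6 = 162
e × f = (-142, -39, 162)
d · (e × f) = (-11)·(-142) + 5·(-39) + 4·162 = 1562 - 195 + 648 = 2015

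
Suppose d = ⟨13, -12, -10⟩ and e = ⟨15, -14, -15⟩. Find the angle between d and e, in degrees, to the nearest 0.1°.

d · e = 13·15 + (-12)·(-14) + (-10)·(-15) = 195 + 168 + 150 = 513
|d|² = 169 + 144 + 100 = 413,  |d| = √413 ≈ 20.322401
|e|² = 225 + 196 + 225 = 646,  |e| = √646 ≈ 25.416530
cos θ = 513 / (20.322401 · 25.416530) ≈ 0.99318
θ = arccos(0.99318) ≈ 6.7°

6.7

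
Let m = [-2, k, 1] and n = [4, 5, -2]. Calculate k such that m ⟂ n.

2

m · n = (-2)·4 + k·5 + 1·(-2) = -10 + 5k
Set equal to 0: 5k = 10, so k = 2.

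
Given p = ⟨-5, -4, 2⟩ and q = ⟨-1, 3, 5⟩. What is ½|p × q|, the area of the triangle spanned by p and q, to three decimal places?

19.786

i: (-4)·5 - 2·3 = -20 - 6 = -26
j: 2·(-1) - (-5)·5 = -2 - (-25) = 23
k: (-5)·3 - (-4)·(-1) = -15 - 4 = -19
p × q = (-26, 23, -19)
|p × q| = √((-26)² + 23² + (-19)²) = √1566 ≈ 39.5727
area = ½ · 39.5727 ≈ 19.786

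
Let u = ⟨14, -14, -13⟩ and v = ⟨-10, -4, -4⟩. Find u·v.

u · v = 14·(-10) + (-14)·(-4) + (-13)·(-4) = -140 + 56 + 52 = -32

-32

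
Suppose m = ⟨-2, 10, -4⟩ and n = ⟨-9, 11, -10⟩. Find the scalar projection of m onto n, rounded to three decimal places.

m · n = (-2)·(-9) + 10·11 + (-4)·(-10) = 18 + 110 + 40 = 168
|n| = √(81 + 121 + 100) = √302 ≈ 17.3781
comp_n m = 168 / √302 ≈ 9.667

9.667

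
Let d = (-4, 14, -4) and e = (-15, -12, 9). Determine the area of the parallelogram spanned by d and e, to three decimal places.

286.119

i: 14·9 - (-4)·(-12) = 126 - 48 = 78
j: (-4)·(-15) - (-4)·9 = 60 - (-36) = 96
k: (-4)·(-12) - 14·(-15) = 48 - (-210) = 258
d × e = (78, 96, 258)
|d × e| = √(78² + 96² + 258²) = √81864 ≈ 286.1189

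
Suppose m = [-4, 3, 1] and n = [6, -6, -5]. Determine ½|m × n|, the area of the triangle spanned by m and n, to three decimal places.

8.846

i: 3·(-5) - 1·(-6) = -15 - (-6) = -9
j: 1·6 - (-4)·(-5) = 6 - 20 = -14
k: (-4)·(-6) - 3·6 = 24 - 18 = 6
m × n = (-9, -14, 6)
|m × n| = √((-9)² + (-14)² + 6²) = √313 ≈ 17.6918
area = ½ · 17.6918 ≈ 8.846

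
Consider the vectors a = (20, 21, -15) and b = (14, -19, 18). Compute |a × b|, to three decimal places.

i: 21·18 - (-15)·(-19) = 378 - 285 = 93
j: (-15)·14 - 20·18 = -210 - 360 = -570
k: 20·(-19) - 21·14 = -380 - 294 = -674
a × b = (93, -570, -674)
|a × b| = √(93² + (-570)² + (-674)²) = √787825 ≈ 887.5951

887.595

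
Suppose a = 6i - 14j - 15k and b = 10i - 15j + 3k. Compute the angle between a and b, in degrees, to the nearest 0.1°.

54.8

a · b = 6·10 + (-14)·(-15) + (-15)·3 = 60 + 210 - 45 = 225
|a|² = 36 + 196 + 225 = 457,  |a| = √457 ≈ 21.377558
|b|² = 100 + 225 + 9 = 334,  |b| = √334 ≈ 18.275667
cos θ = 225 / (21.377558 · 18.275667) ≈ 0.57591
θ = arccos(0.57591) ≈ 54.8°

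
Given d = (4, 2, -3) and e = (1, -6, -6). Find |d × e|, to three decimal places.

i: 2·(-6) - (-3)·(-6) = -12 - 18 = -30
j: (-3)·1 - 4·(-6) = -3 - (-24) = 21
k: 4·(-6) - 2·1 = -24 - 2 = -26
d × e = (-30, 21, -26)
|d × e| = √((-30)² + 21² + (-26)²) = √2017 ≈ 44.9110

44.911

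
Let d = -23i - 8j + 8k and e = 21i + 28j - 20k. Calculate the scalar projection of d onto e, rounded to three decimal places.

d · e = (-23)·21 + (-8)·28 + 8·(-20) = -483 - 224 - 160 = -867
|e| = √(441 + 784 + 400) = √1625 ≈ 40.3113
comp_e d = -867 / √1625 ≈ -21.508

-21.508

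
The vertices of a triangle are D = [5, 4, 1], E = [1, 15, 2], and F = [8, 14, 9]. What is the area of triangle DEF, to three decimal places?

56.209

DE = (-4, 11, 1),  DF = (3, 10, 8)
i: 11·8 - 1·10 = 88 - 10 = 78
j: 1·3 - (-4)·8 = 3 - (-32) = 35
k: (-4)·10 - 11·3 = -40 - 33 = -73
DE × DF = (78, 35, -73)
|DE × DF| = √12638 ≈ 112.4189
area = ½ · 112.4189 ≈ 56.209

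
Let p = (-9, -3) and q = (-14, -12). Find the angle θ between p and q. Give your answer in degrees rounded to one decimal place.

22.2

p · q = (-9)·(-14) + (-3)·(-12) = 126 + 36 = 162
|p|² = 81 + 9 = 90,  |p| = √90 ≈ 9.486833
|q|² = 196 + 144 = 340,  |q| = √340 ≈ 18.439089
cos θ = 162 / (9.486833 · 18.439089) ≈ 0.92609
θ = arccos(0.92609) ≈ 22.2°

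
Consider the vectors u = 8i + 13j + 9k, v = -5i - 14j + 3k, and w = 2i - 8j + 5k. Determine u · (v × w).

647

v × w:
i: (-14)·5 - 3·(-8) = -70 - (-24) = -46
j: 3·2 - (-5)·5 = 6 - (-25) = 31
k: (-5)·(-8) - (-14)·2 = 40 - (-28) = 68
v × w = (-46, 31, 68)
u · (v × w) = 8·(-46) + 13·31 + 9·68 = -368 + 403 + 612 = 647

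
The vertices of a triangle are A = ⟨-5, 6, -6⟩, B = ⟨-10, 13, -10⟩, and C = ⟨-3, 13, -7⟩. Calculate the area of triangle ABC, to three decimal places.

AB = (-5, 7, -4),  AC = (2, 7, -1)
i: 7·(-1) - (-4)·7 = -7 - (-28) = 21
j: (-4)·2 - (-5)·(-1) = -8 - 5 = -13
k: (-5)·7 - 7·2 = -35 - 14 = -49
AB × AC = (21, -13, -49)
|AB × AC| = √3011 ≈ 54.8726
area = ½ · 54.8726 ≈ 27.436

27.436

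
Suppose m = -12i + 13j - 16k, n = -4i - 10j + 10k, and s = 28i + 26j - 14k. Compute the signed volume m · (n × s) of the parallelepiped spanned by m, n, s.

n × s:
i: (-10)·(-14) - 10·26 = 140 - 260 = -120
j: 10·28 - (-4)·(-14) = 280 - 56 = 224
k: (-4)·26 - (-10)·28 = -104 - (-280) = 176
n × s = (-120, 224, 176)
m · (n × s) = (-12)·(-120) + 13·224 + (-16)·176 = 1440 + 2912 - 2816 = 1536

1536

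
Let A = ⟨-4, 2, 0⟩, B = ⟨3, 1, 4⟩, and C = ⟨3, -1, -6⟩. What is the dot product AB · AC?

28

AB = B − A = (7, -1, 4)
AC = C − A = (7, -3, -6)
AB · AC = 7·7 + (-1)·(-3) + 4·(-6) = 49 + 3 - 24 = 28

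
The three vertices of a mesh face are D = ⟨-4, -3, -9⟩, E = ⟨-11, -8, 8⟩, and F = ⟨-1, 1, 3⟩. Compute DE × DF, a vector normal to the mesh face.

DE = (-7, -5, 17)
DF = (3, 4, 12)
i: (-5)·12 - 17·4 = -60 - 68 = -128
j: 17·3 - (-7)·12 = 51 - (-84) = 135
k: (-7)·4 - (-5)·3 = -28 - (-15) = -13
DE × DF = (-128, 135, -13)

(-128, 135, -13)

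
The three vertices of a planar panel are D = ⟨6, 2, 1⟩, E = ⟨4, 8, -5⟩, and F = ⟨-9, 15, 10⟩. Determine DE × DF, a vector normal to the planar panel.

(132, 108, 64)

DE = (-2, 6, -6)
DF = (-15, 13, 9)
i: 6·9 - (-6)·13 = 54 - (-78) = 132
j: (-6)·(-15) - (-2)·9 = 90 - (-18) = 108
k: (-2)·13 - 6·(-15) = -26 - (-90) = 64
DE × DF = (132, 108, 64)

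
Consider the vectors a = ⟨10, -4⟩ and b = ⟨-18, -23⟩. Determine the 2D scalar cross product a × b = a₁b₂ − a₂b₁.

10·(-23) - (-4)·(-18) = -230 - 72 = -302

-302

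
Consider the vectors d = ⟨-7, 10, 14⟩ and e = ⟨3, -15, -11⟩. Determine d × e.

(100, -35, 75)

i: 10·(-11) - 14·(-15) = -110 - (-210) = 100
j: 14·3 - (-7)·(-11) = 42 - 77 = -35
k: (-7)·(-15) - 10·3 = 105 - 30 = 75
d × e = (100, -35, 75)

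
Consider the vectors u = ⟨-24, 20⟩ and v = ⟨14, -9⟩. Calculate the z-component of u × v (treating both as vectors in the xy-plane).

-64

(-24)·(-9) - 20·14 = 216 - 280 = -64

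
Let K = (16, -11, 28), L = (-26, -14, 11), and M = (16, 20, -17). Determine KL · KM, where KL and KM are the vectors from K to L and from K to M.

KL = L − K = (-42, -3, -17)
KM = M − K = (0, 31, -45)
KL · KM = (-42)·0 + (-3)·31 + (-17)·(-45) = 0 - 93 + 765 = 672

672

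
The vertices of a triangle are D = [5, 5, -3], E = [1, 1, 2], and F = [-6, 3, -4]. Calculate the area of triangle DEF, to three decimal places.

35.260

DE = (-4, -4, 5),  DF = (-11, -2, -1)
i: (-4)·(-1) - 5·(-2) = 4 - (-10) = 14
j: 5·(-11) - (-4)·(-1) = -55 - 4 = -59
k: (-4)·(-2) - (-4)·(-11) = 8 - 44 = -36
DE × DF = (14, -59, -36)
|DE × DF| = √4973 ≈ 70.5195
area = ½ · 70.5195 ≈ 35.260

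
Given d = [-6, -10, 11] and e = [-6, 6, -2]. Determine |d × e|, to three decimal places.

131.970

i: (-10)·(-2) - 11·6 = 20 - 66 = -46
j: 11·(-6) - (-6)·(-2) = -66 - 12 = -78
k: (-6)·6 - (-10)·(-6) = -36 - 60 = -96
d × e = (-46, -78, -96)
|d × e| = √((-46)² + (-78)² + (-96)²) = √17416 ≈ 131.9697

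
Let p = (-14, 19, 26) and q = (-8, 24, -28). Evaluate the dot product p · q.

-160

p · q = (-14)·(-8) + 19·24 + 26·(-28) = 112 + 456 - 728 = -160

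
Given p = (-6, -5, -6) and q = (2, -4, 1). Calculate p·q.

p · q = (-6)·2 + (-5)·(-4) + (-6)·1 = -12 + 20 - 6 = 2

2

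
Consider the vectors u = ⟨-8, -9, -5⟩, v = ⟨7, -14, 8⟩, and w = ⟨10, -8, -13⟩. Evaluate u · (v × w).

-3927

v × w:
i: (-14)·(-13) - 8·(-8) = 182 - (-64) = 246
j: 8·10 - 7·(-13) = 80 - (-91) = 171
k: 7·(-8) - (-14)·10 = -56 - (-140) = 84
v × w = (246, 171, 84)
u · (v × w) = (-8)·246 + (-9)·171 + (-5)·84 = -1968 - 1539 - 420 = -3927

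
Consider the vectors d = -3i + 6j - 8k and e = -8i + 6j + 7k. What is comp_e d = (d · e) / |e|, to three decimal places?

0.328

d · e = (-3)·(-8) + 6·6 + (-8)·7 = 24 + 36 - 56 = 4
|e| = √(64 + 36 + 49) = √149 ≈ 12.2066
comp_e d = 4 / √149 ≈ 0.328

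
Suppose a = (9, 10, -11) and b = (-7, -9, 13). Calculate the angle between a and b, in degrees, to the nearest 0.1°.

a · b = 9·(-7) + 10·(-9) + (-11)·13 = -63 - 90 - 143 = -296
|a|² = 81 + 100 + 121 = 302,  |a| = √302 ≈ 17.378147
|b|² = 49 + 81 + 169 = 299,  |b| = √299 ≈ 17.291616
cos θ = -296 / (17.378147 · 17.291616) ≈ -0.98504
θ = arccos(-0.98504) ≈ 170.1°

170.1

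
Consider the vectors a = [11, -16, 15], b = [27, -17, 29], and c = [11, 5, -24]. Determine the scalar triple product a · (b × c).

-7749

b × c:
i: (-17)·(-24) - 29·5 = 408 - 145 = 263
j: 29·11 - 27·(-24) = 319 - (-648) = 967
k: 27·5 - (-17)·11 = 135 - (-187) = 322
b × c = (263, 967, 322)
a · (b × c) = 11·263 + (-16)·967 + 15·322 = 2893 - 15472 + 4830 = -7749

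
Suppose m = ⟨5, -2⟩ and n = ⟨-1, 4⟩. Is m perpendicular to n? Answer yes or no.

no

m · n = 5·(-1) + (-2)·4 = -5 - 8 = -13
Nonzero, so the vectors are not orthogonal.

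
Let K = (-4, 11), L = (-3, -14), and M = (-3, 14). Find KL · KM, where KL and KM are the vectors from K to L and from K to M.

-74

KL = L − K = (1, -25)
KM = M − K = (1, 3)
KL · KM = 1·1 + (-25)·3 = 1 - 75 = -74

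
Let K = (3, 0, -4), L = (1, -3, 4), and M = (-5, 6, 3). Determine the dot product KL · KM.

54

KL = L − K = (-2, -3, 8)
KM = M − K = (-8, 6, 7)
KL · KM = (-2)·(-8) + (-3)·6 + 8·7 = 16 - 18 + 56 = 54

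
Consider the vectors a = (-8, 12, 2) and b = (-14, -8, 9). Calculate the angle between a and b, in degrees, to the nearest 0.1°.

a · b = (-8)·(-14) + 12·(-8) + 2·9 = 112 - 96 + 18 = 34
|a|² = 64 + 144 + 4 = 212,  |a| = √212 ≈ 14.560220
|b|² = 196 + 64 + 81 = 341,  |b| = √341 ≈ 18.466185
cos θ = 34 / (14.560220 · 18.466185) ≈ 0.12645
θ = arccos(0.12645) ≈ 82.7°

82.7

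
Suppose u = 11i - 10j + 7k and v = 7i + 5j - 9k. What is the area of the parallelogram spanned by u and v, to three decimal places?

i: (-10)·(-9) - 7·5 = 90 - 35 = 55
j: 7·7 - 11·(-9) = 49 - (-99) = 148
k: 11·5 - (-10)·7 = 55 - (-70) = 125
u × v = (55, 148, 125)
|u × v| = √(55² + 148² + 125²) = √40554 ≈ 201.3802

201.380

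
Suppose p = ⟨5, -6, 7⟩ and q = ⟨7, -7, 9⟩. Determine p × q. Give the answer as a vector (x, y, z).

i: (-6)·9 - 7·(-7) = -54 - (-49) = -5
j: 7·7 - 5·9 = 49 - 45 = 4
k: 5·(-7) - (-6)·7 = -35 - (-42) = 7
p × q = (-5, 4, 7)

(-5, 4, 7)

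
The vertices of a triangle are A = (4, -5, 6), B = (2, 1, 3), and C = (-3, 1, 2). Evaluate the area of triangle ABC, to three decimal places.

AB = (-2, 6, -3),  AC = (-7, 6, -4)
i: 6·(-4) - (-3)·6 = -24 - (-18) = -6
j: (-3)·(-7) - (-2)·(-4) = 21 - 8 = 13
k: (-2)·6 - 6·(-7) = -12 - (-42) = 30
AB × AC = (-6, 13, 30)
|AB × AC| = √1105 ≈ 33.2415
area = ½ · 33.2415 ≈ 16.621

16.621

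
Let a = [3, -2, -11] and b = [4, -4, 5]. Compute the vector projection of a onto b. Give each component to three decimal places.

(-2.456, 2.456, -3.070)

a · b = 3·4 + (-2)·(-4) + (-11)·5 = 12 + 8 - 55 = -35
|b|² = 16 + 16 + 25 = 57
proj_b a = (-35/57) · (4, -4, 5) ≈ (-2.456, 2.456, -3.070)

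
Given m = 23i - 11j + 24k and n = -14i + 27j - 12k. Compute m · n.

-907

m · n = 23·(-14) + (-11)·27 + 24·(-12) = -322 - 297 - 288 = -907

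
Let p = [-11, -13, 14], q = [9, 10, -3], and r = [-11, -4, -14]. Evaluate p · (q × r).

q × r:
i: 10·(-14) - (-3)·(-4) = -140 - 12 = -152
j: (-3)·(-11) - 9·(-14) = 33 - (-126) = 159
k: 9·(-4) - 10·(-11) = -36 - (-110) = 74
q × r = (-152, 159, 74)
p · (q × r) = (-11)·(-152) + (-13)·159 + 14·74 = 1672 - 2067 + 1036 = 641

641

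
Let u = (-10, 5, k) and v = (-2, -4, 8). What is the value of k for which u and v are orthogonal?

u · v = (-10)·(-2) + 5·(-4) + k·8 = 0 + 8k
Set equal to 0: 8k = 0, so k = 0.

0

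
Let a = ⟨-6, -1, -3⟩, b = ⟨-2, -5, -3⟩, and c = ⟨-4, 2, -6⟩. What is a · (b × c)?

-144

b × c:
i: (-5)·(-6) - (-3)·2 = 30 - (-6) = 36
j: (-3)·(-4) - (-2)·(-6) = 12 - 12 = 0
k: (-2)·2 - (-5)·(-4) = -4 - 20 = -24
b × c = (36, 0, -24)
a · (b × c) = (-6)·36 + (-1)·0 + (-3)·(-24) = -216 + 0 + 72 = -144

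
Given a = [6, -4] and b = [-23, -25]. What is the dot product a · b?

-38

a · b = 6·(-23) + (-4)·(-25) = -138 + 100 = -38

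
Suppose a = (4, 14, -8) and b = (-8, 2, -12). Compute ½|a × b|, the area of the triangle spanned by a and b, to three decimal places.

i: 14·(-12) - (-8)·2 = -168 - (-16) = -152
j: (-8)·(-8) - 4·(-12) = 64 - (-48) = 112
k: 4·2 - 14·(-8) = 8 - (-112) = 120
a × b = (-152, 112, 120)
|a × b| = √((-152)² + 112² + 120²) = √50048 ≈ 223.7141
area = ½ · 223.7141 ≈ 111.857

111.857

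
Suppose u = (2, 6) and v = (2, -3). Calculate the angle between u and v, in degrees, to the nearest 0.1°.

127.9

u · v = 2·2 + 6·(-3) = 4 - 18 = -14
|u|² = 4 + 36 = 40,  |u| = √40 ≈ 6.324555
|v|² = 4 + 9 = 13,  |v| = √13 ≈ 3.605551
cos θ = -14 / (6.324555 · 3.605551) ≈ -0.61394
θ = arccos(-0.61394) ≈ 127.9°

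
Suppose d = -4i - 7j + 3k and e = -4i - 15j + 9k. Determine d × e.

(-18, 24, 32)

i: (-7)·9 - 3·(-15) = -63 - (-45) = -18
j: 3·(-4) - (-4)·9 = -12 - (-36) = 24
k: (-4)·(-15) - (-7)·(-4) = 60 - 28 = 32
d × e = (-18, 24, 32)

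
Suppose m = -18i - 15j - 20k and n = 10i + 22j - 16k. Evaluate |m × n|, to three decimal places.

i: (-15)·(-16) - (-20)·22 = 240 - (-440) = 680
j: (-20)·10 - (-18)·(-16) = -200 - 288 = -488
k: (-18)·22 - (-15)·10 = -396 - (-150) = -246
m × n = (680, -488, -246)
|m × n| = √(680² + (-488)² + (-246)²) = √761060 ≈ 872.3875

872.388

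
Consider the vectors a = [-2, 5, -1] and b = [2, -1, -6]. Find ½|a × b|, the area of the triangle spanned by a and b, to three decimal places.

17.471

i: 5·(-6) - (-1)·(-1) = -30 - 1 = -31
j: (-1)·2 - (-2)·(-6) = -2 - 12 = -14
k: (-2)·(-1) - 5·2 = 2 - 10 = -8
a × b = (-31, -14, -8)
|a × b| = √((-31)² + (-14)² + (-8)²) = √1221 ≈ 34.9428
area = ½ · 34.9428 ≈ 17.471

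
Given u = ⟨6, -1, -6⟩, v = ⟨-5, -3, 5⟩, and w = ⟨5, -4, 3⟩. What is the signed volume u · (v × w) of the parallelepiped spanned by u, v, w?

-184

v × w:
i: (-3)·3 - 5·(-4) = -9 - (-20) = 11
j: 5·5 - (-5)·3 = 25 - (-15) = 40
k: (-5)·(-4) - (-3)·5 = 20 - (-15) = 35
v × w = (11, 40, 35)
u · (v × w) = 6·11 + (-1)·40 + (-6)·35 = 66 - 40 - 210 = -184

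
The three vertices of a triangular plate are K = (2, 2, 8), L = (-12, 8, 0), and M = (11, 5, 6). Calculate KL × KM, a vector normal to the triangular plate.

(12, -100, -96)

KL = (-14, 6, -8)
KM = (9, 3, -2)
i: 6·(-2) - (-8)·3 = -12 - (-24) = 12
j: (-8)·9 - (-14)·(-2) = -72 - 28 = -100
k: (-14)·3 - 6·9 = -42 - 54 = -96
KL × KM = (12, -100, -96)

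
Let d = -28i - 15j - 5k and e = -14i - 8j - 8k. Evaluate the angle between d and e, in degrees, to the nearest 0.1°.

17.5

d · e = (-28)·(-14) + (-15)·(-8) + (-5)·(-8) = 392 + 120 + 40 = 552
|d|² = 784 + 225 + 25 = 1034,  |d| = √1034 ≈ 32.155870
|e|² = 196 + 64 + 64 = 324,  |e| = √324 ≈ 18.000000
cos θ = 552 / (32.155870 · 18.000000) ≈ 0.95369
θ = arccos(0.95369) ≈ 17.5°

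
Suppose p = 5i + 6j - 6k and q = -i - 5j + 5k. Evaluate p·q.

-65

p · q = 5·(-1) + 6·(-5) + (-6)·5 = -5 - 30 - 30 = -65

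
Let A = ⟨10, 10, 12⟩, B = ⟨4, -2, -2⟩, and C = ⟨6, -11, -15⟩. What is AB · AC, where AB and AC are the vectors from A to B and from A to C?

AB = B − A = (-6, -12, -14)
AC = C − A = (-4, -21, -27)
AB · AC = (-6)·(-4) + (-12)·(-21) + (-14)·(-27) = 24 + 252 + 378 = 654

654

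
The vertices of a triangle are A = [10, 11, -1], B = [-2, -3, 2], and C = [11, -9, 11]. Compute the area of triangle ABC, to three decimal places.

AB = (-12, -14, 3),  AC = (1, -20, 12)
i: (-14)·12 - 3·(-20) = -168 - (-60) = -108
j: 3·1 - (-12)·12 = 3 - (-144) = 147
k: (-12)·(-20) - (-14)·1 = 240 - (-14) = 254
AB × AC = (-108, 147, 254)
|AB × AC| = √97789 ≈ 312.7123
area = ½ · 312.7123 ≈ 156.356

156.356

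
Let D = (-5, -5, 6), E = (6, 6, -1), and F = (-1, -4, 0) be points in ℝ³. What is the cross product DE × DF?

(-59, 38, -33)

DE = (11, 11, -7)
DF = (4, 1, -6)
i: 11·(-6) - (-7)·1 = -66 - (-7) = -59
j: (-7)·4 - 11·(-6) = -28 - (-66) = 38
k: 11·1 - 11·4 = 11 - 44 = -33
DE × DF = (-59, 38, -33)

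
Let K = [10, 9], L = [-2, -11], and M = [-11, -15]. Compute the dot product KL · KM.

732

KL = L − K = (-12, -20)
KM = M − K = (-21, -24)
KL · KM = (-12)·(-21) + (-20)·(-24) = 252 + 480 = 732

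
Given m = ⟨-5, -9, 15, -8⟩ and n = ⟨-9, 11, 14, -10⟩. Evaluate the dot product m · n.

236

m · n = (-5)·(-9) + (-9)·11 + 15·14 + (-8)·(-10) = 45 - 99 + 210 + 80 = 236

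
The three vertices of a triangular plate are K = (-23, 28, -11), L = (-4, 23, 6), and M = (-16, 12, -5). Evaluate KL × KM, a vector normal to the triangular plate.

(242, 5, -269)

KL = (19, -5, 17)
KM = (7, -16, 6)
i: (-5)·6 - 17·(-16) = -30 - (-272) = 242
j: 17·7 - 19·6 = 119 - 114 = 5
k: 19·(-16) - (-5)·7 = -304 - (-35) = -269
KL × KM = (242, 5, -269)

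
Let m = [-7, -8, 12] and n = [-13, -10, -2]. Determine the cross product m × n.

(136, -170, -34)

i: (-8)·(-2) - 12·(-10) = 16 - (-120) = 136
j: 12·(-13) - (-7)·(-2) = -156 - 14 = -170
k: (-7)·(-10) - (-8)·(-13) = 70 - 104 = -34
m × n = (136, -170, -34)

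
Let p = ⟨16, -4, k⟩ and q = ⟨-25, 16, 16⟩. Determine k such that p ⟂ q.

p · q = 16·(-25) + (-4)·16 + k·16 = -464 + 16k
Set equal to 0: 16k = 464, so k = 29.

29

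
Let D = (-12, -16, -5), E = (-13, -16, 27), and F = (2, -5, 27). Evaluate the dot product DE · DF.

1010

DE = E − D = (-1, 0, 32)
DF = F − D = (14, 11, 32)
DE · DF = (-1)·14 + 0·11 + 32·32 = -14 + 0 + 1024 = 1010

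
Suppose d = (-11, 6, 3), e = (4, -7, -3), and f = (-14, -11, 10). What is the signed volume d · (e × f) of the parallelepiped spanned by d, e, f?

e × f:
i: (-7)·10 - (-3)·(-11) = -70 - 33 = -103
j: (-3)·(-14) - 4·10 = 42 - 40 = 2
k: 4·(-11) - (-7)·(-14) = -44 - 98 = -142
e × f = (-103, 2, -142)
d · (e × f) = (-11)·(-103) + 6·2 + 3·(-142) = 1133 + 12 - 426 = 719

719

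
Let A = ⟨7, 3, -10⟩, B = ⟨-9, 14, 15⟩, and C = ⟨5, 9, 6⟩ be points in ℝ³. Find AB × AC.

(26, 206, -74)

AB = (-16, 11, 25)
AC = (-2, 6, 16)
i: 11·16 - 25·6 = 176 - 150 = 26
j: 25·(-2) - (-16)·16 = -50 - (-256) = 206
k: (-16)·6 - 11·(-2) = -96 - (-22) = -74
AB × AC = (26, 206, -74)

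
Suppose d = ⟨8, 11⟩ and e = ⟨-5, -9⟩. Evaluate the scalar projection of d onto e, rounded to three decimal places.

d · e = 8·(-5) + 11·(-9) = -40 - 99 = -139
|e| = √(25 + 81) = √106 ≈ 10.2956
comp_e d = -139 / √106 ≈ -13.501

-13.501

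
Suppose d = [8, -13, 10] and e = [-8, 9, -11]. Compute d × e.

i: (-13)·(-11) - 10·9 = 143 - 90 = 53
j: 10·(-8) - 8·(-11) = -80 - (-88) = 8
k: 8·9 - (-13)·(-8) = 72 - 104 = -32
d × e = (53, 8, -32)

(53, 8, -32)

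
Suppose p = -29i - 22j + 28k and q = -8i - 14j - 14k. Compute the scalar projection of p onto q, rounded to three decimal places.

p · q = (-29)·(-8) + (-22)·(-14) + 28·(-14) = 232 + 308 - 392 = 148
|q| = √(64 + 196 + 196) = √456 ≈ 21.3542
comp_q p = 148 / √456 ≈ 6.931

6.931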